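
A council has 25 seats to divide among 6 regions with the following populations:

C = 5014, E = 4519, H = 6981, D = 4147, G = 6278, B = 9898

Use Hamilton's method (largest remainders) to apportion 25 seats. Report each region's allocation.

C 3, E 3, H 5, D 3, G 4, B 7

Standard divisor: 36837 ÷ 25 ≈ 1473.48.
Standard quotas: C 3.4028, E 3.0669, H 4.7378, D 2.8144, G 4.2607, B 6.7174.
Lower quotas: C 3, E 3, H 4, D 2, G 4, B 6 (sum 22, leaving 3 seats).
Remainders in descending order: D 0.8144, H 0.7378, B 0.7174, C 0.4028, G 0.2607, E 0.0669.
Largest remainders: D, H, B receive the extra seats.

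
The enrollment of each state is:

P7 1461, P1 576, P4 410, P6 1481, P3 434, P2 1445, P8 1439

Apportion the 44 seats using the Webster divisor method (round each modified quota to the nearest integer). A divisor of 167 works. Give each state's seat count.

P7=9, P1=3, P4=2, P6=9, P3=3, P2=9, P8=9

With modified divisor 167: modified quotas P7 8.749, P1 3.449, P4 2.455, P6 8.868, P3 2.599, P2 8.653, P8 8.617.
Rounding to the nearest integer: P7 9, P1 3, P4 2, P6 9, P3 3, P2 9, P8 9 (total 44).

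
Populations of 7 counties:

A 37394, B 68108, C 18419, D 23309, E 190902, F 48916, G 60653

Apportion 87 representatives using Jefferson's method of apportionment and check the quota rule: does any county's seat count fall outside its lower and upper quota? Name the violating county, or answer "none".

Standard quotas: A 7.267, B 13.235, C 3.579, D 4.530, E 37.097, F 9.506, G 11.786.
Jefferson allocation: A 7, B 13, C 3, D 4, E 39, F 9, G 12.
E has quota 37.097 (lower 37, upper 38) but receives 39 — outside the quota interval.

E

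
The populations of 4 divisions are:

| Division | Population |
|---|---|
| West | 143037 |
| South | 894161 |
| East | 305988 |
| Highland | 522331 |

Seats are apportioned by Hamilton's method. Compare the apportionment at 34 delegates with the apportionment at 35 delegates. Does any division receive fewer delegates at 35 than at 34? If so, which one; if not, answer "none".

West

At 34 seats: West 3, South 16, East 6, Highland 9.
At 35 seats: West 2, South 17, East 6, Highland 10.
West drops from 3 to 2.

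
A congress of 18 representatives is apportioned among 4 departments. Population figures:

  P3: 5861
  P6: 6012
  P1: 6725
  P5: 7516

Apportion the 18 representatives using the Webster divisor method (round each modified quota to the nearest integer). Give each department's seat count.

P3: 4; P6: 4; P1: 5; P5: 5

Standard divisor 26114/18 ≈ 1450.778; standard quotas: P3 4.040, P6 4.144, P1 4.635, P5 5.181.
Rounding to the nearest integer gives P3 4, P6 4, P1 5, P5 5 — total 18, matching the house size, so no adjustment is needed.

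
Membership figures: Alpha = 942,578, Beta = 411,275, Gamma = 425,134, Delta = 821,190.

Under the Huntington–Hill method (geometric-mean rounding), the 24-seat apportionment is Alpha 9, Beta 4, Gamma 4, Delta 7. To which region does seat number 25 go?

Priority for the next seat is population ÷ (√(s·(s+1))).
Priorities: Alpha 99356.445, Beta 91963.886, Gamma 95062.852, Delta 109736.130.
Highest priority: Delta.

Delta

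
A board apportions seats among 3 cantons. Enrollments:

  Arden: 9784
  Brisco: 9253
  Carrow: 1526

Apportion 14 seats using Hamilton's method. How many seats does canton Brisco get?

The standard divisor is 20563/14 ≈ 1468.786.
Standard quotas: Arden 6.6613, Brisco 6.2998, Carrow 1.0390.
Lower quotas: Arden 6, Brisco 6, Carrow 1 (sum 13, leaving 1 seat).
Remainders in descending order: Arden 0.6613, Brisco 0.2998, Carrow 0.0390.
The surplus seat goes to Arden.
Brisco receives 6.

6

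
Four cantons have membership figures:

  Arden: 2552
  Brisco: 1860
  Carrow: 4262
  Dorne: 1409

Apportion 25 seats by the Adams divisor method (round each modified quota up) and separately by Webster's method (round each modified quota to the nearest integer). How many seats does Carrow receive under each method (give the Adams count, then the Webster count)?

10 and 11

Adams: Arden 6, Brisco 5, Carrow 10, Dorne 4.
Webster: Arden 6, Brisco 5, Carrow 11, Dorne 3.
Carrow gets 10 under Adams and 11 under Webster.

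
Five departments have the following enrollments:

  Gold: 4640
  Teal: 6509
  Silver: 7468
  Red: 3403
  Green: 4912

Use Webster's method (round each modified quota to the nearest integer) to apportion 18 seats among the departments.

Standard divisor 26932/18 ≈ 1496.222; standard quotas: Gold 3.101, Teal 4.350, Silver 4.991, Red 2.274, Green 3.283.
Rounding to the nearest integer gives 3, 4, 5, 2, 3 = 17 seats, so the divisor must be adjusted.
With modified divisor 1420: modified quotas Gold 3.268, Teal 4.584, Silver 5.259, Red 2.396, Green 3.459.
Rounding to the nearest integer: Gold 3, Teal 5, Silver 5, Red 2, Green 3 (total 18).

Gold: 3, Teal: 5, Silver: 5, Red: 2, Green: 3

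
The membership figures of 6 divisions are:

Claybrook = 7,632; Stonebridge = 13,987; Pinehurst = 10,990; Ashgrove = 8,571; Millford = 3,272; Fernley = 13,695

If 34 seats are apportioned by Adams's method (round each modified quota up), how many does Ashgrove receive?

Standard divisor 58147/34 ≈ 1710.206; standard quotas: Claybrook 4.463, Stonebridge 8.179, Pinehurst 6.426, Ashgrove 5.012, Millford 1.913, Fernley 8.008.
Rounding up gives 5, 9, 7, 6, 2, 9 = 38 seats, so the divisor must be adjusted.
With modified divisor 1870: modified quotas Claybrook 4.081, Stonebridge 7.480, Pinehurst 5.877, Ashgrove 4.583, Millford 1.750, Fernley 7.324.
Rounding up: Claybrook 5, Stonebridge 8, Pinehurst 6, Ashgrove 5, Millford 2, Fernley 8 (total 34).
Ashgrove receives 5.

5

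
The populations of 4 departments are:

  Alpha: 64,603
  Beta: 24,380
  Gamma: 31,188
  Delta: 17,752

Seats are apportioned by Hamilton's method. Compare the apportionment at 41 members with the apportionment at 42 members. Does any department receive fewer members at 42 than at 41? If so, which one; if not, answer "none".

At 41 seats: Alpha 19, Beta 7, Gamma 9, Delta 6.
At 42 seats: Alpha 20, Beta 7, Gamma 10, Delta 5.
Delta drops from 6 to 5.

Delta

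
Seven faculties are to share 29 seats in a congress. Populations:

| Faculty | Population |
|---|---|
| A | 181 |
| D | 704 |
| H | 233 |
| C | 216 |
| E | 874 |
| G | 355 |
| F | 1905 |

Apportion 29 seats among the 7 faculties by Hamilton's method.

The standard divisor is 4468/29 ≈ 154.069.
Standard quotas: A 1.175, D 4.569, H 1.512, C 1.402, E 5.673, G 2.304, F 12.365.
Lower quotas: A 1, D 4, H 1, C 1, E 5, G 2, F 12 (sum 26, leaving 3 seats).
Remainders in descending order: E 0.673, D 0.569, H 0.512, C 0.402, F 0.365, G 0.304, A 0.175.
The surplus seats go to E, D, H.

A=1; D=5; H=2; C=1; E=6; G=2; F=12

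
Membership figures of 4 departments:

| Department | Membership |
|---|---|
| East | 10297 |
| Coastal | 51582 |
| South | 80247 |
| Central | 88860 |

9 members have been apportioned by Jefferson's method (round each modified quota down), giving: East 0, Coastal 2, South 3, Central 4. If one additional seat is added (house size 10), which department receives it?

South

Priority for the next seat is population ÷ (current seats + 1).
Priorities: East 10297.000, Coastal 17194.000, South 20061.750, Central 17772.000.
Highest priority: South.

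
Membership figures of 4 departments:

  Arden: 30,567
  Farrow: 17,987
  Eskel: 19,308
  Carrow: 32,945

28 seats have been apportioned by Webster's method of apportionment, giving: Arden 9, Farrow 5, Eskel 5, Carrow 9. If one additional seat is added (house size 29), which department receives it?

Priority for the next seat is population ÷ (current seats + 0.5).
Priorities: Arden 3217.579, Farrow 3270.364, Eskel 3510.545, Carrow 3467.895.
Highest priority: Eskel.

Eskel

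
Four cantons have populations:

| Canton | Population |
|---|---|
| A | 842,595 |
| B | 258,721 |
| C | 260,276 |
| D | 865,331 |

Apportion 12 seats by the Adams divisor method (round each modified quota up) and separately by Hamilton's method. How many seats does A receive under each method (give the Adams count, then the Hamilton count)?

4 and 5

Adams: A 4, B 2, C 2, D 4.
Hamilton: A 5, B 1, C 1, D 5.
A gets 4 under Adams and 5 under Hamilton.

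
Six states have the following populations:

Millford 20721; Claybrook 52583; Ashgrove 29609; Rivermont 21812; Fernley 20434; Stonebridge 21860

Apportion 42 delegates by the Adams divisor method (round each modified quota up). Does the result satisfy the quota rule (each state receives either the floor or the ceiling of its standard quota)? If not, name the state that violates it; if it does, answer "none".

Standard quotas: Millford 5.211, Claybrook 13.223, Ashgrove 7.446, Rivermont 5.485, Fernley 5.139, Stonebridge 5.497.
Adams allocation: Millford 5, Claybrook 13, Ashgrove 7, Rivermont 6, Fernley 5, Stonebridge 6.
Every allocation lies between the lower and upper quota.

none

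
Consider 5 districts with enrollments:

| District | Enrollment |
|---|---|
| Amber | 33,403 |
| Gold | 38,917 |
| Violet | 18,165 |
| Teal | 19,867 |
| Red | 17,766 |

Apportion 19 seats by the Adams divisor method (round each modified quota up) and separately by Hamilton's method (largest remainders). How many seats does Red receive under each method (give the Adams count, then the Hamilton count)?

Adams: Amber 5, Gold 5, Violet 3, Teal 3, Red 3.
Hamilton: Amber 5, Gold 6, Violet 3, Teal 3, Red 2.
Red gets 3 under Adams and 2 under Hamilton.

3 and 2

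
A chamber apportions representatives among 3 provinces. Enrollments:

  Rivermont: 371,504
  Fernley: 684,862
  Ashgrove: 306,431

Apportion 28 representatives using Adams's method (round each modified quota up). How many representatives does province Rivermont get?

8

Standard divisor 1362797/28 ≈ 48671.321; standard quotas: Rivermont 7.633, Fernley 14.071, Ashgrove 6.296.
Rounding up gives 8, 15, 7 = 30 seats, so the divisor must be adjusted.
With modified divisor 51900: modified quotas Rivermont 7.158, Fernley 13.196, Ashgrove 5.904.
Rounding up: Rivermont 8, Fernley 14, Ashgrove 6 (total 28).
Rivermont receives 8.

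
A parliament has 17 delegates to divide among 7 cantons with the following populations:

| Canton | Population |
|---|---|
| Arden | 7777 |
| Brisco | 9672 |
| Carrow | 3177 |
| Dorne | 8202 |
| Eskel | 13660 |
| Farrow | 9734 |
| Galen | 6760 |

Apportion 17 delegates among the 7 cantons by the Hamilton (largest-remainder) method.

Arden: 2, Brisco: 3, Carrow: 1, Dorne: 2, Eskel: 4, Farrow: 3, Galen: 2

The standard divisor is 58982/17 ≈ 3469.529.
Standard quotas: Arden 2.2415, Brisco 2.7877, Carrow 0.9157, Dorne 2.3640, Eskel 3.9371, Farrow 2.8056, Galen 1.9484.
Lower quotas: Arden 2, Brisco 2, Carrow 0, Dorne 2, Eskel 3, Farrow 2, Galen 1 (sum 12, leaving 5 seats).
Remainders in descending order: Galen 0.9484, Eskel 0.9371, Carrow 0.9157, Farrow 0.8056, Brisco 0.7877, Dorne 0.3640, Arden 0.2415.
Largest remainders: Galen, Eskel, Carrow, Farrow, Brisco receive the extra seats.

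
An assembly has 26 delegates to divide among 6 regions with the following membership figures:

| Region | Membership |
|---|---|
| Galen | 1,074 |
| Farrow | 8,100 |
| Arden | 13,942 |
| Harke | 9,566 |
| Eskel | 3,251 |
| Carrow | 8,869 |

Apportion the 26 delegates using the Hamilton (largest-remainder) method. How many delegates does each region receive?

The standard divisor is 44802/26 ≈ 1723.154.
Standard quotas: Galen 0.6233, Farrow 4.7007, Arden 8.0910, Harke 5.5514, Eskel 1.8867, Carrow 5.1470.
Lower quotas: Galen 0, Farrow 4, Arden 8, Harke 5, Eskel 1, Carrow 5 (sum 23, leaving 3 seats).
Remainders in descending order: Eskel 0.8867, Farrow 0.7007, Galen 0.6233, Harke 0.5514, Carrow 0.1470, Arden 0.0910.
Largest remainders: Eskel, Farrow, Galen receive the extra seats.

Galen: 1, Farrow: 5, Arden: 8, Harke: 5, Eskel: 2, Carrow: 5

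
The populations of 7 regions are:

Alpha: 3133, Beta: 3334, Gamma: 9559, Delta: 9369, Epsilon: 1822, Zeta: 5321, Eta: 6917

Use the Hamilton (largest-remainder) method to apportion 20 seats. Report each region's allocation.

The standard divisor is 39455/20 ≈ 1972.75.
Standard quotas: Alpha 1.5881, Beta 1.6900, Gamma 4.8455, Delta 4.7492, Epsilon 0.9236, Zeta 2.6973, Eta 3.5063.
Lower quotas: Alpha 1, Beta 1, Gamma 4, Delta 4, Epsilon 0, Zeta 2, Eta 3 (sum 15, leaving 5 seats).
Remainders in descending order: Epsilon 0.9236, Gamma 0.8455, Delta 0.7492, Zeta 0.6973, Beta 0.6900, Alpha 0.5881, Eta 0.5063.
Largest remainders: Epsilon, Gamma, Delta, Zeta, Beta receive the extra seats.

Alpha 1; Beta 2; Gamma 5; Delta 5; Epsilon 1; Zeta 3; Eta 3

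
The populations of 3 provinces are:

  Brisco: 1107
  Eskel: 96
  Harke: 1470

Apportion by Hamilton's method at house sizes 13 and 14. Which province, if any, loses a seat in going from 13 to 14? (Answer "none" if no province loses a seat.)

At 13 seats: Brisco 5, Eskel 1, Harke 7.
At 14 seats: Brisco 6, Eskel 0, Harke 8.
Eskel drops from 1 to 0.

Eskel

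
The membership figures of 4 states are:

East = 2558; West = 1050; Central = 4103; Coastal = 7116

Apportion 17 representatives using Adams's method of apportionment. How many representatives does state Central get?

Standard divisor 14827/17 ≈ 872.176; standard quotas: East 2.933, West 1.204, Central 4.704, Coastal 8.159.
Rounding up gives 3, 2, 5, 9 = 19 seats, so the divisor must be adjusted.
With modified divisor 1020: modified quotas East 2.508, West 1.029, Central 4.023, Coastal 6.976.
Rounding up: East 3, West 2, Central 5, Coastal 7 (total 17).
Central receives 5.

5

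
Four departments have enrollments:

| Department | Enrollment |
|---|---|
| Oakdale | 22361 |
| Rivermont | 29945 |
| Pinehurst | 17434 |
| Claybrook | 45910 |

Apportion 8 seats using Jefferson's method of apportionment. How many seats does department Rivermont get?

Standard divisor 115650/8 ≈ 14456.25; standard quotas: Oakdale 1.547, Rivermont 2.071, Pinehurst 1.206, Claybrook 3.176.
Rounding down gives 1, 2, 1, 3 = 7 seats, so the divisor must be adjusted.
With modified divisor 11300: modified quotas Oakdale 1.979, Rivermont 2.650, Pinehurst 1.543, Claybrook 4.063.
Rounding down: Oakdale 1, Rivermont 2, Pinehurst 1, Claybrook 4 (total 8).
Rivermont receives 2.

2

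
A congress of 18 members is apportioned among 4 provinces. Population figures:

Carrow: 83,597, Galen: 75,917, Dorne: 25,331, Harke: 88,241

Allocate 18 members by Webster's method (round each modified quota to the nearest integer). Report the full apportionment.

Standard divisor 273086/18 ≈ 15171.444; standard quotas: Carrow 5.510, Galen 5.004, Dorne 1.670, Harke 5.816.
Rounding to the nearest integer gives 6, 5, 2, 6 = 19 seats, so the divisor must be adjusted.
With modified divisor 15600: modified quotas Carrow 5.359, Galen 4.866, Dorne 1.624, Harke 5.656.
Rounding to the nearest integer: Carrow 5, Galen 5, Dorne 2, Harke 6 (total 18).

Carrow=5, Galen=5, Dorne=2, Harke=6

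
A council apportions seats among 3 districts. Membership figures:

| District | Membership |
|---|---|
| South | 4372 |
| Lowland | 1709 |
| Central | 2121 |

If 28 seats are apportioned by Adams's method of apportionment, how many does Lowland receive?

6

Standard divisor 8202/28 ≈ 292.929; standard quotas: South 14.925, Lowland 5.834, Central 7.241.
Rounding up gives 15, 6, 8 = 29 seats, so the divisor must be adjusted.
With modified divisor 310: modified quotas South 14.103, Lowland 5.513, Central 6.842.
Rounding up: South 15, Lowland 6, Central 7 (total 28).
Lowland receives 6.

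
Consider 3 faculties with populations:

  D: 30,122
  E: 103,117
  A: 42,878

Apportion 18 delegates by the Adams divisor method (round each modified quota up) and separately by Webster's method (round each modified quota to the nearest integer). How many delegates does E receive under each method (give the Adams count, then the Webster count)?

Adams: D 3, E 10, A 5.
Webster: D 3, E 11, A 4.
E gets 10 under Adams and 11 under Webster.

10 and 11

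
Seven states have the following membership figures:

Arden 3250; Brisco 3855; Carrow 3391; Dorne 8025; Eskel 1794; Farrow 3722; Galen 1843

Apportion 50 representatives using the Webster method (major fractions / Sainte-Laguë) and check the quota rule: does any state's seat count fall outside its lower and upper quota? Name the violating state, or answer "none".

none

Standard quotas: Arden 6.279, Brisco 7.448, Carrow 6.551, Dorne 15.504, Eskel 3.466, Farrow 7.191, Galen 3.561.
Webster allocation: Arden 6, Brisco 7, Carrow 7, Dorne 16, Eskel 3, Farrow 7, Galen 4.
Every allocation lies between the lower and upper quota.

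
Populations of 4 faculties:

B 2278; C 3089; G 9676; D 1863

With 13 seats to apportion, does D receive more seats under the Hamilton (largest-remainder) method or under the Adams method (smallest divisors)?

Adams

Hamilton: B 2, C 2, G 8, D 1.
Adams: B 2, C 2, G 7, D 2.
D gets 1 under Hamilton and 2 under Adams.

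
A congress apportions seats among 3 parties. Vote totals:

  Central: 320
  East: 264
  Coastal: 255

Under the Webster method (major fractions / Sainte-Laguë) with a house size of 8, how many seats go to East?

3

Standard divisor 839/8 ≈ 104.875; standard quotas: Central 3.051, East 2.517, Coastal 2.431.
Rounding to the nearest integer gives Central 3, East 3, Coastal 2 — total 8, matching the house size, so no adjustment is needed.
East receives 3.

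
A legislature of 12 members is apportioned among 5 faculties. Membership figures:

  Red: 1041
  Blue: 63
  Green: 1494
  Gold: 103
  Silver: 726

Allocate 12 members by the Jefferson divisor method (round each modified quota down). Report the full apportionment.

Red 4, Blue 0, Green 6, Gold 0, Silver 2

Standard divisor 3427/12 ≈ 285.583; standard quotas: Red 3.645, Blue 0.221, Green 5.231, Gold 0.361, Silver 2.542.
Rounding down gives 3, 0, 5, 0, 2 = 10 seats, so the divisor must be adjusted.
With modified divisor 246: modified quotas Red 4.232, Blue 0.256, Green 6.073, Gold 0.419, Silver 2.951.
Rounding down: Red 4, Blue 0, Green 6, Gold 0, Silver 2 (total 12).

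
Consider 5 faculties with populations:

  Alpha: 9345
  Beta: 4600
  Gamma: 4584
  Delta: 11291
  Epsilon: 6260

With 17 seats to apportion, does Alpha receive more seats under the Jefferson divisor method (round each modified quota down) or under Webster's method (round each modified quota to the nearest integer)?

Jefferson: Alpha 4, Beta 2, Gamma 2, Delta 6, Epsilon 3.
Webster: Alpha 5, Beta 2, Gamma 2, Delta 5, Epsilon 3.
Alpha gets 4 under Jefferson and 5 under Webster.

Webster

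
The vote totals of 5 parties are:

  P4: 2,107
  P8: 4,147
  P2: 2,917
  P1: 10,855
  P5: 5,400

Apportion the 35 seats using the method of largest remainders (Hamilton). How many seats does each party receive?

P4: 3, P8: 6, P2: 4, P1: 15, P5: 7

Total 25426; standard divisor 25426/35 ≈ 726.457.
Standard quotas: P4 2.9004, P8 5.7085, P2 4.0154, P1 14.9424, P5 7.4333.
Lower quotas: P4 2, P8 5, P2 4, P1 14, P5 7 (sum 32, leaving 3 seats).
Remainders in descending order: P1 0.9424, P4 0.9004, P8 0.7085, P5 0.4333, P2 0.0154.
Largest remainders: P1, P4, P8 receive the extra seats.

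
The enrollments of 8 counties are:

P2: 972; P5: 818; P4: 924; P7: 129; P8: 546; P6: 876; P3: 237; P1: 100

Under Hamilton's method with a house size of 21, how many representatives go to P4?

4

Standard divisor: 4602 ÷ 21 ≈ 219.143.
Standard quotas: P2 4.435, P5 3.733, P4 4.216, P7 0.589, P8 2.492, P6 3.997, P3 1.081, P1 0.456.
Lower quotas: P2 4, P5 3, P4 4, P7 0, P8 2, P6 3, P3 1, P1 0 (sum 17, leaving 4 seats).
Remainders in descending order: P6 0.997, P5 0.733, P7 0.589, P8 0.492, P1 0.456, P2 0.435, P4 0.216, P3 0.081.
The surplus seats go to P6, P5, P7, P8.
P4 receives 4.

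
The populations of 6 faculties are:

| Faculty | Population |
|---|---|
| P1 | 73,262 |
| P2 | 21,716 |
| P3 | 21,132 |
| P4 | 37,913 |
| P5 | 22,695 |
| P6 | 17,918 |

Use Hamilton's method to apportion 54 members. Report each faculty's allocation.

P1=20; P2=6; P3=6; P4=11; P5=6; P6=5

Standard divisor: 194636 ÷ 54 ≈ 3604.37.
Standard quotas: P1 20.3259, P2 6.0249, P3 5.8629, P4 10.5186, P5 6.2965, P6 4.9712.
Lower quotas: P1 20, P2 6, P3 5, P4 10, P5 6, P6 4 (sum 51, leaving 3 seats).
Remainders in descending order: P6 0.9712, P3 0.8629, P4 0.5186, P1 0.3259, P5 0.2965, P2 0.0249.
The surplus seats go to P6, P3, P4.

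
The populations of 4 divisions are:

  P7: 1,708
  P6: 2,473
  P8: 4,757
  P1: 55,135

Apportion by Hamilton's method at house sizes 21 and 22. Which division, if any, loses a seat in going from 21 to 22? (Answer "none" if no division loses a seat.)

At 21 seats: P7 1, P6 1, P8 1, P1 18.
At 22 seats: P7 0, P6 1, P8 2, P1 19.
P7 drops from 1 to 0.

P7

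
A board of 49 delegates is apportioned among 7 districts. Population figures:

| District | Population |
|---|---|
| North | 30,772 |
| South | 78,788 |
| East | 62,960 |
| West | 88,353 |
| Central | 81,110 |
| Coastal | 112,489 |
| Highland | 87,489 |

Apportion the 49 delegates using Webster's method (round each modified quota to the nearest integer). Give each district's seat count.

North=3; South=7; East=6; West=8; Central=7; Coastal=10; Highland=8

Standard divisor 541961/49 ≈ 11060.429; standard quotas: North 2.782, South 7.123, East 5.692, West 7.988, Central 7.333, Coastal 10.170, Highland 7.910.
Rounding to the nearest integer gives North 3, South 7, East 6, West 8, Central 7, Coastal 10, Highland 8 — total 49, matching the house size, so no adjustment is needed.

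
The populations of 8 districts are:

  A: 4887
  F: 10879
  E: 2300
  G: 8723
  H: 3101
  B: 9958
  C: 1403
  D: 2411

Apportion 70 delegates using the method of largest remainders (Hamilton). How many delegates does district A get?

Standard divisor: 43662 ÷ 70 ≈ 623.743.
Standard quotas: A 7.8350, F 17.4415, E 3.6874, G 13.9849, H 4.9716, B 15.9649, C 2.2493, D 3.8654.
Lower quotas: A 7, F 17, E 3, G 13, H 4, B 15, C 2, D 3 (sum 64, leaving 6 seats).
Remainders in descending order: G 0.9849, H 0.9716, B 0.9649, D 0.8654, A 0.8350, E 0.6874, F 0.4415, C 0.2493.
Largest remainders: G, H, B, D, A, E receive the extra seats.
A receives 8.

8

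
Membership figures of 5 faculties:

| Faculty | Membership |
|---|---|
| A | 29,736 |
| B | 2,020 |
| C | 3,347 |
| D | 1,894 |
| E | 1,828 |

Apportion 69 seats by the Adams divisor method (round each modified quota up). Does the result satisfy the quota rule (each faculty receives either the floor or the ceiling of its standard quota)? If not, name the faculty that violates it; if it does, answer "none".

Standard quotas: A 52.847, B 3.590, C 5.948, D 3.366, E 3.249.
Adams allocation: A 51, B 4, C 6, D 4, E 4.
A has quota 52.847 (lower 52, upper 53) but receives 51 — outside the quota interval.

A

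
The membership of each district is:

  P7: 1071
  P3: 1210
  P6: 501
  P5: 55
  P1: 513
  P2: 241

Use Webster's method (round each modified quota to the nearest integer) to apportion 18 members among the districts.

P7=5; P3=6; P6=3; P5=0; P1=3; P2=1

Standard divisor 3591/18 ≈ 199.5; standard quotas: P7 5.368, P3 6.065, P6 2.511, P5 0.276, P1 2.571, P2 1.208.
Rounding to the nearest integer gives P7 5, P3 6, P6 3, P5 0, P1 3, P2 1 — total 18, matching the house size, so no adjustment is needed.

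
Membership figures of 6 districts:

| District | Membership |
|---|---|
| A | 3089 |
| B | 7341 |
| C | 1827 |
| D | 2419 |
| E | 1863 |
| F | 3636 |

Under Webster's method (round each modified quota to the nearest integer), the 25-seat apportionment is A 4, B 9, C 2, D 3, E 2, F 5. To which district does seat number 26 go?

Priority for the next seat is population ÷ (current seats + 0.5).
Priorities: A 686.444, B 772.737, C 730.800, D 691.143, E 745.200, F 661.091.
Highest priority: B.

B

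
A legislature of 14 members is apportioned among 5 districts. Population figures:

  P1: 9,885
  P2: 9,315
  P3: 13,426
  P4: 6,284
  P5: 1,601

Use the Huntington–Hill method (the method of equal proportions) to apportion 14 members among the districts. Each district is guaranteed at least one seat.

P1 3; P2 3; P3 5; P4 2; P5 1

With divisor 2928: modified quotas P1 3.376, P2 3.181, P3 4.585, P4 2.146, P5 0.547.
Geometric-mean thresholds: P1 √(3·4)=3.464, P2 √(3·4)=3.464, P3 √(4·5)=4.472, P4 √(2·3)=2.449, P5 (min 1).
Each quota rounded against its threshold gives P1 3, P2 3, P3 5, P4 2, P5 1 (total 14).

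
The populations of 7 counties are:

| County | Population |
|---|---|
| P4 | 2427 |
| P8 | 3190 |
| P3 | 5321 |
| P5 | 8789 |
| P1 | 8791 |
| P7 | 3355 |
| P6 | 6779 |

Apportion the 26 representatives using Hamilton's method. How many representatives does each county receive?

P4=2; P8=2; P3=4; P5=6; P1=6; P7=2; P6=4

Total 38652; standard divisor 38652/26 ≈ 1486.615.
Standard quotas: P4 1.6326, P8 2.1458, P3 3.5793, P5 5.9121, P1 5.9134, P7 2.2568, P6 4.5600.
Lower quotas: P4 1, P8 2, P3 3, P5 5, P1 5, P7 2, P6 4 (sum 22, leaving 4 seats).
Remainders in descending order: P1 0.9134, P5 0.9121, P4 0.6326, P3 0.5793, P6 0.5600, P7 0.2568, P8 0.1458.
Largest remainders: P1, P5, P4, P3 receive the extra seats.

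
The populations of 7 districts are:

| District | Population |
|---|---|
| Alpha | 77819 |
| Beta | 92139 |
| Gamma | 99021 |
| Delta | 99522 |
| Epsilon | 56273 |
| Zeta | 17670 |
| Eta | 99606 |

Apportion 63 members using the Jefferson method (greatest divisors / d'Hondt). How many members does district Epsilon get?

6

Standard divisor 542050/63 ≈ 8603.968; standard quotas: Alpha 9.045, Beta 10.709, Gamma 11.509, Delta 11.567, Epsilon 6.540, Zeta 2.054, Eta 11.577.
Rounding down gives 9, 10, 11, 11, 6, 2, 11 = 60 seats, so the divisor must be adjusted.
With modified divisor 8270: modified quotas Alpha 9.410, Beta 11.141, Gamma 11.974, Delta 12.034, Epsilon 6.804, Zeta 2.137, Eta 12.044.
Rounding down: Alpha 9, Beta 11, Gamma 11, Delta 12, Epsilon 6, Zeta 2, Eta 12 (total 63).
Epsilon receives 6.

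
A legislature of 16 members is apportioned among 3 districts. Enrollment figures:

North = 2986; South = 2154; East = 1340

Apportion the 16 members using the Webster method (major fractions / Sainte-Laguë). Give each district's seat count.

Standard divisor 6480/16 ≈ 405; standard quotas: North 7.373, South 5.319, East 3.309.
Rounding to the nearest integer gives 7, 5, 3 = 15 seats, so the divisor must be adjusted.
With modified divisor 395: modified quotas North 7.559, South 5.453, East 3.392.
Rounding to the nearest integer: North 8, South 5, East 3 (total 16).

North: 8, South: 5, East: 3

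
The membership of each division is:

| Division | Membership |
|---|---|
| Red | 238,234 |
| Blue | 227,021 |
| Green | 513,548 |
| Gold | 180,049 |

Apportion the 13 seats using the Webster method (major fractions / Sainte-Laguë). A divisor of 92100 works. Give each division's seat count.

Red 3, Blue 2, Green 6, Gold 2

With modified divisor 92100: modified quotas Red 2.587, Blue 2.465, Green 5.576, Gold 1.955.
Rounding to the nearest integer: Red 3, Blue 2, Green 6, Gold 2 (total 13).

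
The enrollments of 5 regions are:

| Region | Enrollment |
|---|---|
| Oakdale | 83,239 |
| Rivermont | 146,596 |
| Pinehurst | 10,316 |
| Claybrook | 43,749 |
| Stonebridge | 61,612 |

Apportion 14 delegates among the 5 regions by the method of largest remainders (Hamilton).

Oakdale 3, Rivermont 6, Pinehurst 0, Claybrook 2, Stonebridge 3

Total 345512; standard divisor 345512/14 ≈ 24679.429.
Standard quotas: Oakdale 3.3728, Rivermont 5.9400, Pinehurst 0.4180, Claybrook 1.7727, Stonebridge 2.4965.
Lower quotas: Oakdale 3, Rivermont 5, Pinehurst 0, Claybrook 1, Stonebridge 2 (sum 11, leaving 3 seats).
Remainders in descending order: Rivermont 0.9400, Claybrook 0.7727, Stonebridge 0.4965, Pinehurst 0.4180, Oakdale 0.3728.
Largest remainders: Rivermont, Claybrook, Stonebridge receive the extra seats.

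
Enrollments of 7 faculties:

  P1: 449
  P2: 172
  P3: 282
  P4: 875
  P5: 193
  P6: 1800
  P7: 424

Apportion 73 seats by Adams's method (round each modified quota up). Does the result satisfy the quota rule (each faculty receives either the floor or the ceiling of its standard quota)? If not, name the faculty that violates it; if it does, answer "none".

Standard quotas: P1 7.813, P2 2.993, P3 4.907, P4 15.226, P5 3.359, P6 31.323, P7 7.378.
Adams allocation: P1 8, P2 3, P3 5, P4 15, P5 4, P6 30, P7 8.
P6 has quota 31.323 (lower 31, upper 32) but receives 30 — outside the quota interval.

P6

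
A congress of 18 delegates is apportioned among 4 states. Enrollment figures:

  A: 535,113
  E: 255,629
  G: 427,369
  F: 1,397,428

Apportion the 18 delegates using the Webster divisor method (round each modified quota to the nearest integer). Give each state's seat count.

Standard divisor 2615539/18 ≈ 145307.722; standard quotas: A 3.683, E 1.759, G 2.941, F 9.617.
Rounding to the nearest integer gives 4, 2, 3, 10 = 19 seats, so the divisor must be adjusted.
With modified divisor 150000: modified quotas A 3.567, E 1.704, G 2.849, F 9.316.
Rounding to the nearest integer: A 4, E 2, G 3, F 9 (total 18).

A=4; E=2; G=3; F=9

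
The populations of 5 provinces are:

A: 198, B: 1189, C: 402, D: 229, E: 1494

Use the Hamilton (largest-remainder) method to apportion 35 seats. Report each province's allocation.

The standard divisor is 3512/35 ≈ 100.343.
Standard quotas: A 1.973, B 11.849, C 4.006, D 2.282, E 14.889.
Lower quotas: A 1, B 11, C 4, D 2, E 14 (sum 32, leaving 3 seats).
Remainders in descending order: A 0.973, E 0.889, B 0.849, D 0.282, C 0.006.
The surplus seats go to A, E, B.

A: 2, B: 12, C: 4, D: 2, E: 15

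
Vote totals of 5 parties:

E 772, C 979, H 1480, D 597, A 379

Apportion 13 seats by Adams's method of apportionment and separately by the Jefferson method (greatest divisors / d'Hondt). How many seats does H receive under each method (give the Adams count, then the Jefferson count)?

Adams: E 3, C 3, H 4, D 2, A 1.
Jefferson: E 2, C 3, H 5, D 2, A 1.
H gets 4 under Adams and 5 under Jefferson.

4 and 5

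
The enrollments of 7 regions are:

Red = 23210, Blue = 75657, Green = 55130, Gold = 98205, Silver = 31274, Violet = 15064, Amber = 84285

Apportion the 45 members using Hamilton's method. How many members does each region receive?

Red 3; Blue 9; Green 6; Gold 11; Silver 4; Violet 2; Amber 10

Standard divisor: 382825 ÷ 45 ≈ 8507.222.
Standard quotas: Red 2.7283, Blue 8.8933, Green 6.4804, Gold 11.5437, Silver 3.6762, Violet 1.7707, Amber 9.9075.
Lower quotas: Red 2, Blue 8, Green 6, Gold 11, Silver 3, Violet 1, Amber 9 (sum 40, leaving 5 seats).
Remainders in descending order: Amber 0.9075, Blue 0.8933, Violet 0.7707, Red 0.7283, Silver 0.6762, Gold 0.5437, Green 0.4804.
Largest remainders: Amber, Blue, Violet, Red, Silver receive the extra seats.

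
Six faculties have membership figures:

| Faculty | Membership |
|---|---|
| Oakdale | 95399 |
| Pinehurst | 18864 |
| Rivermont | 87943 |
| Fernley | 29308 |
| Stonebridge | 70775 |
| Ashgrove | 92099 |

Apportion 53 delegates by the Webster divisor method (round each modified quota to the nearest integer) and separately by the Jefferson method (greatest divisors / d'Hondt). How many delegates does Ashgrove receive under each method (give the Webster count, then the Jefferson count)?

12 and 13

Webster: Oakdale 13, Pinehurst 3, Rivermont 12, Fernley 4, Stonebridge 9, Ashgrove 12.
Jefferson: Oakdale 13, Pinehurst 2, Rivermont 12, Fernley 4, Stonebridge 9, Ashgrove 13.
Ashgrove gets 12 under Webster and 13 under Jefferson.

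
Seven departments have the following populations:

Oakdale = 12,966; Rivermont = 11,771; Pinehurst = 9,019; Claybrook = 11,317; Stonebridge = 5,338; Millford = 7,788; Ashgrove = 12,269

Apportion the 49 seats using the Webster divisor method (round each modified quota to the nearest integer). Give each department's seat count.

Oakdale=9; Rivermont=8; Pinehurst=6; Claybrook=8; Stonebridge=4; Millford=5; Ashgrove=9

Standard divisor 70468/49 ≈ 1438.122; standard quotas: Oakdale 9.016, Rivermont 8.185, Pinehurst 6.271, Claybrook 7.869, Stonebridge 3.712, Millford 5.415, Ashgrove 8.531.
Rounding to the nearest integer gives Oakdale 9, Rivermont 8, Pinehurst 6, Claybrook 8, Stonebridge 4, Millford 5, Ashgrove 9 — total 49, matching the house size, so no adjustment is needed.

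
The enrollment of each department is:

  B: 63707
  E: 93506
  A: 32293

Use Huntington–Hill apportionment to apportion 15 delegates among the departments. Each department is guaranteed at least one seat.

With divisor 12839: modified quotas B 4.962, E 7.283, A 2.515.
Geometric-mean thresholds: B √(4·5)=4.472, E √(7·8)=7.483, A √(2·3)=2.449.
Each quota rounded against its threshold gives B 5, E 7, A 3 (total 15).

B=5; E=7; A=3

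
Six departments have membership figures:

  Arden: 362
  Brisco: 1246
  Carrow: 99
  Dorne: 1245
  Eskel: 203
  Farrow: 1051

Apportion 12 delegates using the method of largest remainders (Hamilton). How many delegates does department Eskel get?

The standard divisor is 4206/12 ≈ 350.5.
Standard quotas: Arden 1.033, Brisco 3.555, Carrow 0.282, Dorne 3.552, Eskel 0.579, Farrow 2.999.
Lower quotas: Arden 1, Brisco 3, Carrow 0, Dorne 3, Eskel 0, Farrow 2 (sum 9, leaving 3 seats).
Remainders in descending order: Farrow 0.999, Eskel 0.579, Brisco 0.555, Dorne 0.552, Carrow 0.282, Arden 0.033.
The surplus seats go to Farrow, Eskel, Brisco.
Eskel receives 1.

1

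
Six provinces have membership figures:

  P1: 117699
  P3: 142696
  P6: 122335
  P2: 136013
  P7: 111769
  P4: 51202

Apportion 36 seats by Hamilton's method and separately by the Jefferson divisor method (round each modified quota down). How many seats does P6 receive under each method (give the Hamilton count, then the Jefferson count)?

6 and 7

Hamilton: P1 6, P3 8, P6 6, P2 7, P7 6, P4 3.
Jefferson: P1 6, P3 8, P6 7, P2 7, P7 6, P4 2.
P6 gets 6 under Hamilton and 7 under Jefferson.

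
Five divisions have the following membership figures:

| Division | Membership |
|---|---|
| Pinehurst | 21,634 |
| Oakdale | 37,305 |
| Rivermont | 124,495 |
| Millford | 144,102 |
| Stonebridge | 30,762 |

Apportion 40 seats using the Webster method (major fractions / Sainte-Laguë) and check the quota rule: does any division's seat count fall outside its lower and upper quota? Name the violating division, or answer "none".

Standard quotas: Pinehurst 2.415, Oakdale 4.165, Rivermont 13.898, Millford 16.087, Stonebridge 3.434.
Webster allocation: Pinehurst 2, Oakdale 4, Rivermont 14, Millford 16, Stonebridge 4.
Every allocation lies between the lower and upper quota.

none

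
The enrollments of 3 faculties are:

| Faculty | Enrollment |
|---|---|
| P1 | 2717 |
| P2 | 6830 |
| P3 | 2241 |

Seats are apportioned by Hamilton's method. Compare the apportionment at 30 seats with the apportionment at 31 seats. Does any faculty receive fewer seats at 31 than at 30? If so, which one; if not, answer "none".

At 30 seats: P1 7, P2 17, P3 6.
At 31 seats: P1 7, P2 18, P3 6.
No faculty's allocation decreased.

none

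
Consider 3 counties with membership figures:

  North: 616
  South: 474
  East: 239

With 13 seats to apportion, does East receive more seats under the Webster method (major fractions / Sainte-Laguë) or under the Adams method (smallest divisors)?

Webster: North 6, South 5, East 2.
Adams: North 6, South 4, East 3.
East gets 2 under Webster and 3 under Adams.

Adams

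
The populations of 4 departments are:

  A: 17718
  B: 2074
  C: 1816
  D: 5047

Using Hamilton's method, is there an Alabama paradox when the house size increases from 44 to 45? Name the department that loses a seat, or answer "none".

B

At 44 seats: A 29, B 4, C 3, D 8.
At 45 seats: A 30, B 3, C 3, D 9.
B drops from 4 to 3.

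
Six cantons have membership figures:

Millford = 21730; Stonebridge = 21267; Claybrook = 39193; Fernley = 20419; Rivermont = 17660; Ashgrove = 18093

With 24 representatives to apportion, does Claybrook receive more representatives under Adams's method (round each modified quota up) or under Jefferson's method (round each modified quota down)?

Adams: Millford 4, Stonebridge 4, Claybrook 6, Fernley 4, Rivermont 3, Ashgrove 3.
Jefferson: Millford 4, Stonebridge 4, Claybrook 7, Fernley 3, Rivermont 3, Ashgrove 3.
Claybrook gets 6 under Adams and 7 under Jefferson.

Jefferson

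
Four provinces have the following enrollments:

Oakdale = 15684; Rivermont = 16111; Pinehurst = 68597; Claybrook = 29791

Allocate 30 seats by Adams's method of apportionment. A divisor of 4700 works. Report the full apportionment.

Oakdale=4, Rivermont=4, Pinehurst=15, Claybrook=7

With modified divisor 4700: modified quotas Oakdale 3.337, Rivermont 3.428, Pinehurst 14.595, Claybrook 6.339.
Rounding up: Oakdale 4, Rivermont 4, Pinehurst 15, Claybrook 7 (total 30).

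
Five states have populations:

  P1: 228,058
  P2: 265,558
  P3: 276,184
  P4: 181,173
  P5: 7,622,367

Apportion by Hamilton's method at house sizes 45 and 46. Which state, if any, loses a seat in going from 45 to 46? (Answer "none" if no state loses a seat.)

At 45 seats: P1 1, P2 1, P3 2, P4 1, P5 40.
At 46 seats: P1 1, P2 1, P3 2, P4 1, P5 41.
No state's allocation decreased.

none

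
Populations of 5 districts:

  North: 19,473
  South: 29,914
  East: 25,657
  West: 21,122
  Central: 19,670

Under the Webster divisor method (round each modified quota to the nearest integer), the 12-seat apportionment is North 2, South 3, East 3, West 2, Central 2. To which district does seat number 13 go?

South

Priority for the next seat is population ÷ (current seats + 0.5).
Priorities: North 7789.200, South 8546.857, East 7330.571, West 8448.800, Central 7868.000.
Highest priority: South.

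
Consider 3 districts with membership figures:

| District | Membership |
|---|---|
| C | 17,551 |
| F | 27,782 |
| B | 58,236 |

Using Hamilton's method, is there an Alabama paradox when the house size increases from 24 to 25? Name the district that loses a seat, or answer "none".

none

At 24 seats: C 4, F 6, B 14.
At 25 seats: C 4, F 7, B 14.
No district's allocation decreased.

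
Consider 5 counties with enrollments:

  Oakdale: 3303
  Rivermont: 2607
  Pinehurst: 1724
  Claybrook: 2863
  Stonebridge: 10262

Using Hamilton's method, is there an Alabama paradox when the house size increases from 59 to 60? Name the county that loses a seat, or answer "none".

Rivermont

At 59 seats: Oakdale 9, Rivermont 8, Pinehurst 5, Claybrook 8, Stonebridge 29.
At 60 seats: Oakdale 10, Rivermont 7, Pinehurst 5, Claybrook 8, Stonebridge 30.
Rivermont drops from 8 to 7.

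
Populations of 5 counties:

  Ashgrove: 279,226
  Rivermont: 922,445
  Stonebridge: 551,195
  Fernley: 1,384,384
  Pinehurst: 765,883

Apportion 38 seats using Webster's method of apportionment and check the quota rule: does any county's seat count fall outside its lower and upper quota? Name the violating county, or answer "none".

none

Standard quotas: Ashgrove 2.718, Rivermont 8.981, Stonebridge 5.366, Fernley 13.478, Pinehurst 7.456.
Webster allocation: Ashgrove 3, Rivermont 9, Stonebridge 5, Fernley 14, Pinehurst 7.
Every allocation lies between the lower and upper quota.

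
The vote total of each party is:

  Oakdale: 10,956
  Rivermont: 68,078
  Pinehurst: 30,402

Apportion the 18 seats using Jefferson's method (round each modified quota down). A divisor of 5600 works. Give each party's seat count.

Oakdale 1, Rivermont 12, Pinehurst 5

With modified divisor 5600: modified quotas Oakdale 1.956, Rivermont 12.157, Pinehurst 5.429.
Rounding down: Oakdale 1, Rivermont 12, Pinehurst 5 (total 18).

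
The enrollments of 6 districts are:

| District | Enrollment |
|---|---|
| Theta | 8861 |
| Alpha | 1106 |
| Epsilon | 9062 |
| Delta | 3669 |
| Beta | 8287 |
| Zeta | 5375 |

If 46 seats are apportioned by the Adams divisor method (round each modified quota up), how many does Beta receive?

10

Standard divisor 36360/46 ≈ 790.435; standard quotas: Theta 11.210, Alpha 1.399, Epsilon 11.465, Delta 4.642, Beta 10.484, Zeta 6.800.
Rounding up gives 12, 2, 12, 5, 11, 7 = 49 seats, so the divisor must be adjusted.
With modified divisor 860: modified quotas Theta 10.303, Alpha 1.286, Epsilon 10.537, Delta 4.266, Beta 9.636, Zeta 6.250.
Rounding up: Theta 11, Alpha 2, Epsilon 11, Delta 5, Beta 10, Zeta 7 (total 46).
Beta receives 10.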